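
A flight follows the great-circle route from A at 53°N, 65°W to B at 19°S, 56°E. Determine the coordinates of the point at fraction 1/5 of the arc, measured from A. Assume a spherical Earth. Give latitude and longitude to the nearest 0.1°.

Write both endpoints as unit vectors p₁, p₂ with components (cos φ cos λ, cos φ sin λ, sin φ).
The central angle between the endpoints is δ = arccos(p₁·p₂) ≈ 2.157 rad (123.6°).
Interpolate at f = 1/5 with slerp weights a = sin((1−f)δ)/sin δ ≈ 1.186, b = sin(fδ)/sin δ ≈ 0.502.
p = a·p₁ + b·p₂ ≈ (0.567, -0.253, 0.784); φ = arcsin(p_z) ≈ 51.61°, λ = atan2(p_y, p_x) ≈ -24.09°.

≈ 51.6°N, 24.1°W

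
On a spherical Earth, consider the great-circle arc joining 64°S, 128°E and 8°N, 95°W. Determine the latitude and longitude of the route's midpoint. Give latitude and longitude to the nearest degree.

≈ 46°S, 119°W

Write both endpoints as unit vectors p₁, p₂ with components (cos φ cos λ, cos φ sin λ, sin φ).
The central angle between the endpoints is δ = arccos(p₁·p₂) ≈ 2.029 rad (116.3°).
Interpolate at f = 1/2 with slerp weights a = sin((1−f)δ)/sin δ ≈ 0.947, b = sin(fδ)/sin δ ≈ 0.947.
p = a·p₁ + b·p₂ ≈ (-0.337, -0.607, -0.719); φ = arcsin(p_z) ≈ -46.01°, λ = atan2(p_y, p_x) ≈ -119.06°.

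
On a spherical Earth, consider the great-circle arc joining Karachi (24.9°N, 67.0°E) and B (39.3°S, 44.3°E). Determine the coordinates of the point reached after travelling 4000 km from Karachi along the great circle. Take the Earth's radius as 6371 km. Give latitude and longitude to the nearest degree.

The haversine formula gives a central angle δ ≈ 1.180 rad (67.6°) between the endpoints. The total great-circle distance is δ·R ≈ 1.180 × 6371 ≈ 7518 km, so the target fraction is f = 4000/7518 ≈ 0.532.
Interpolate at f ≈ 0.532 with slerp weights a = sin((1−f)δ)/sin δ ≈ 0.567, b = sin(fδ)/sin δ ≈ 0.635.
p = a·p₁ + b·p₂ ≈ (0.553, 0.817, -0.164); φ = arcsin(p_z) ≈ -9.41°, λ = atan2(p_y, p_x) ≈ 55.91°.

≈ (9°S, 56°E)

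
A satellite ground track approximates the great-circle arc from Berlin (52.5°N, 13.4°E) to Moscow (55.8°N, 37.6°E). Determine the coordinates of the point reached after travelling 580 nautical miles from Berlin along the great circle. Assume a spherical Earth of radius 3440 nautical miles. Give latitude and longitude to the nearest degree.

≈ 55°N, 29°E

Convert each endpoint to a unit vector on the sphere (x = cos φ cos λ, y = cos φ sin λ, z = sin φ).
The central angle between the endpoints is δ = arccos(p₁·p₂) ≈ 0.253 rad (14.5°). The total great-circle distance is δ·R ≈ 0.253 × 3440 ≈ 869 nmi, so the target fraction is f = 580/869 ≈ 0.668.
Interpolate at f ≈ 0.668 with slerp weights a = sin((1−f)δ)/sin δ ≈ 0.336, b = sin(fδ)/sin δ ≈ 0.671.
p = a·p₁ + b·p₂ ≈ (0.498, 0.278, 0.822); φ = arcsin(p_z) ≈ 55.25°, λ = atan2(p_y, p_x) ≈ 29.15°.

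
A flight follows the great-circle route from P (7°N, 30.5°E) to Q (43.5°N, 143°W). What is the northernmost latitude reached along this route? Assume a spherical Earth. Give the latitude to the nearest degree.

The great circle lies in the plane with unit normal n̂ = (p₁ × p₂)/|p₁ × p₂|.
Here n̂_z ≈ -0.105; the vertex latitude is φ_max = arccos|n̂_z| ≈ 84.0°.
Check via Clairaut: cos φ_max = |cos φ₁| · sin C = cos(7.0°)·sin(6.1°) ≈ 0.105, again giving ≈ 84.0°.

≈ 84°N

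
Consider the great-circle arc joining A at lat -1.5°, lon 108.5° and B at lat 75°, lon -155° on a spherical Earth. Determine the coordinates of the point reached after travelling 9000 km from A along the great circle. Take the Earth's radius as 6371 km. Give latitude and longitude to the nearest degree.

From cos δ = sin φ₁ sin φ₂ + cos φ₁ cos φ₂ cos Δλ, the central angle is δ ≈ 1.625 rad (93.1°). The total great-circle distance is δ·R ≈ 1.625 × 6371 ≈ 10355 km, so the target fraction is f = 9000/10355 ≈ 0.869.
Interpolate at f ≈ 0.869 with slerp weights a = sin((1−f)δ)/sin δ ≈ 0.211, b = sin(fδ)/sin δ ≈ 0.989.
p = a·p₁ + b·p₂ ≈ (-0.299, 0.092, 0.950); φ = arcsin(p_z) ≈ 71.76°, λ = atan2(p_y, p_x) ≈ 162.85°.

≈ lat 72°, lon 163°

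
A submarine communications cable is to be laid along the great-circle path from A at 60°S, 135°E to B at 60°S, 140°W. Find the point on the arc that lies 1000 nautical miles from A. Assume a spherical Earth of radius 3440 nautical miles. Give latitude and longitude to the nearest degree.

≈ 67°S, 170°E

From cos δ = sin φ₁ sin φ₂ + cos φ₁ cos φ₂ cos Δλ, the central angle is δ ≈ 0.689 rad (39.5°). The total great-circle distance is δ·R ≈ 0.689 × 3440 ≈ 2371 nmi, so the target fraction is f = 1000/2371 ≈ 0.422.
Interpolate at f ≈ 0.422 with slerp weights a = sin((1−f)δ)/sin δ ≈ 0.610, b = sin(fδ)/sin δ ≈ 0.451.
p = a·p₁ + b·p₂ ≈ (-0.388, 0.071, -0.919); φ = arcsin(p_z) ≈ -66.75°, λ = atan2(p_y, p_x) ≈ 169.66°.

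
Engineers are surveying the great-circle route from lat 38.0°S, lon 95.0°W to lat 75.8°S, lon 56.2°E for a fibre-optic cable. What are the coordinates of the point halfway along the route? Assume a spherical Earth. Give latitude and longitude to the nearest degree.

≈ lat 70°S, lon 83°W

From cos δ = sin φ₁ sin φ₂ + cos φ₁ cos φ₂ cos Δλ, the central angle is δ ≈ 1.129 rad (64.7°).
Interpolate at f = 1/2 with slerp weights a = sin((1−f)δ)/sin δ ≈ 0.592, b = sin(fδ)/sin δ ≈ 0.592.
p = a·p₁ + b·p₂ ≈ (0.040, -0.344, -0.938); φ = arcsin(p_z) ≈ -69.74°, λ = atan2(p_y, p_x) ≈ -83.35°.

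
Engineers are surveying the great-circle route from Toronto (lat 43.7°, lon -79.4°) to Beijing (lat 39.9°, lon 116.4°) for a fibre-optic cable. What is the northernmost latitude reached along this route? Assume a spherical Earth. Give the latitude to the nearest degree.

The great circle lies in the plane with unit normal n̂ = (p₁ × p₂)/|p₁ × p₂|.
Here n̂_z ≈ -0.152; the vertex latitude is φ_max = arccos|n̂_z| ≈ 81.3°.

≈ 81°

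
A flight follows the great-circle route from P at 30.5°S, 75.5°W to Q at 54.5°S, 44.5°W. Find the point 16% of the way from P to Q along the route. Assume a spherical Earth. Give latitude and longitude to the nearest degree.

≈ 35°S, 72°W

The haversine formula gives a central angle δ ≈ 0.570 rad (32.6°) between the endpoints.
Interpolate at f = 0.16 with slerp weights a = sin((1−f)δ)/sin δ ≈ 0.854, b = sin(fδ)/sin δ ≈ 0.169.
p = a·p₁ + b·p₂ ≈ (0.254, -0.781, -0.571); φ = arcsin(p_z) ≈ -34.80°, λ = atan2(p_y, p_x) ≈ -71.98°.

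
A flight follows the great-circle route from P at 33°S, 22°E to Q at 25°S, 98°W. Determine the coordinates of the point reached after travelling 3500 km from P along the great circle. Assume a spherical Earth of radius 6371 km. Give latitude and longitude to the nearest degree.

≈ 47°S, 15°W

Convert each endpoint to a unit vector on the sphere (x = cos φ cos λ, y = cos φ sin λ, z = sin φ).
The central angle between the endpoints is δ = arccos(p₁·p₂) ≈ 1.721 rad (98.6°). The total great-circle distance is δ·R ≈ 1.721 × 6371 ≈ 10966 km, so the target fraction is f = 3500/10966 ≈ 0.319.
Interpolate at f ≈ 0.319 with slerp weights a = sin((1−f)δ)/sin δ ≈ 0.932, b = sin(fδ)/sin δ ≈ 0.528.
p = a·p₁ + b·p₂ ≈ (0.658, -0.181, -0.731); φ = arcsin(p_z) ≈ -46.95°, λ = atan2(p_y, p_x) ≈ -15.39°.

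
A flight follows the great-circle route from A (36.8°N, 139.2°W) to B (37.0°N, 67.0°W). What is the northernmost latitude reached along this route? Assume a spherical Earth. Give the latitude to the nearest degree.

≈ 43°N

The great circle lies in the plane with unit normal n̂ = (p₁ × p₂)/|p₁ × p₂|.
Here n̂_z ≈ +0.733; the vertex latitude is φ_max = arccos|n̂_z| ≈ 42.9°.
Check via Clairaut: cos φ_max = |cos φ₁| · sin C = cos(36.8°)·sin(66.2°) ≈ 0.733, again giving ≈ 42.9°.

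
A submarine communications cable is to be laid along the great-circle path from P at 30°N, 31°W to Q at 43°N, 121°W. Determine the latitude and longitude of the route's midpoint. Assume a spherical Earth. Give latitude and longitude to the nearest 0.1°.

≈ 46.2°N, 71.2°W

Convert each endpoint to a unit vector on the sphere (x = cos φ cos λ, y = cos φ sin λ, z = sin φ).
The central angle between the endpoints is δ = arccos(p₁·p₂) ≈ 1.223 rad (70.1°).
Interpolate at f = 1/2 with slerp weights a = sin((1−f)δ)/sin δ ≈ 0.611, b = sin(fδ)/sin δ ≈ 0.611.
p = a·p₁ + b·p₂ ≈ (0.223, -0.655, 0.722); φ = arcsin(p_z) ≈ 46.20°, λ = atan2(p_y, p_x) ≈ -71.18°.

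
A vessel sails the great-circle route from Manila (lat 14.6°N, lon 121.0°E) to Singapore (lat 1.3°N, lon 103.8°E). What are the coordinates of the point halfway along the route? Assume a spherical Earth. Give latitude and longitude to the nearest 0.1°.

≈ lat 8.0°N, lon 112.3°E

Convert each endpoint to a unit vector on the sphere (x = cos φ cos λ, y = cos φ sin λ, z = sin φ).
The central angle between the endpoints is δ = arccos(p₁·p₂) ≈ 0.377 rad (21.6°).
Interpolate at f = 1/2 with slerp weights a = sin((1−f)δ)/sin δ ≈ 0.509, b = sin(fδ)/sin δ ≈ 0.509.
p = a·p₁ + b·p₂ ≈ (-0.375, 0.916, 0.140); φ = arcsin(p_z) ≈ 8.04°, λ = atan2(p_y, p_x) ≈ 112.26°.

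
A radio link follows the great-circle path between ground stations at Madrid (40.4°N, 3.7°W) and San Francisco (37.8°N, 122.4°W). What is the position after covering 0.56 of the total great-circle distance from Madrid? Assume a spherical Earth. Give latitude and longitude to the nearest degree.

The haversine formula gives a central angle δ ≈ 1.462 rad (83.8°) between the endpoints.
Interpolate at f = 0.56 with slerp weights a = sin((1−f)δ)/sin δ ≈ 0.603, b = sin(fδ)/sin δ ≈ 0.735.
p = a·p₁ + b·p₂ ≈ (0.148, -0.520, 0.841); φ = arcsin(p_z) ≈ 57.29°, λ = atan2(p_y, p_x) ≈ -74.15°.

≈ 57°N, 74°W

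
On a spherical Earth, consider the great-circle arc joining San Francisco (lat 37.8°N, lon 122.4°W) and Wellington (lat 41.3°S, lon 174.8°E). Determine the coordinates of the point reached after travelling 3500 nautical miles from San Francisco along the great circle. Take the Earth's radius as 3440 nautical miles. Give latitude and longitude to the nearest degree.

Write both endpoints as unit vectors p₁, p₂ with components (cos φ cos λ, cos φ sin λ, sin φ).
The central angle between the endpoints is δ = arccos(p₁·p₂) ≈ 1.704 rad (97.7°). The total great-circle distance is δ·R ≈ 1.704 × 3440 ≈ 5863 nmi, so the target fraction is f = 3500/5863 ≈ 0.597.
Interpolate at f ≈ 0.597 with slerp weights a = sin((1−f)δ)/sin δ ≈ 0.640, b = sin(fδ)/sin δ ≈ 0.858.
p = a·p₁ + b·p₂ ≈ (-0.913, -0.368, -0.174); φ = arcsin(p_z) ≈ -10.04°, λ = atan2(p_y, p_x) ≈ -158.03°.

≈ lat 10°S, lon 158°W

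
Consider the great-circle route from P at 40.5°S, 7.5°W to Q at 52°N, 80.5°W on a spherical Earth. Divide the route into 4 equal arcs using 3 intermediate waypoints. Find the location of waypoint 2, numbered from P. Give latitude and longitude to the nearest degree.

≈ 7°N, 40°W

Write both endpoints as unit vectors p₁, p₂ with components (cos φ cos λ, cos φ sin λ, sin φ).
The central angle between the endpoints is δ = arccos(p₁·p₂) ≈ 1.955 rad (112.0°).
Interpolate at f = 2/4 with slerp weights a = sin((1−f)δ)/sin δ ≈ 0.894, b = sin(fδ)/sin δ ≈ 0.894.
p = a·p₁ + b·p₂ ≈ (0.765, -0.632, 0.124); φ = arcsin(p_z) ≈ 7.12°, λ = atan2(p_y, p_x) ≈ -39.55°.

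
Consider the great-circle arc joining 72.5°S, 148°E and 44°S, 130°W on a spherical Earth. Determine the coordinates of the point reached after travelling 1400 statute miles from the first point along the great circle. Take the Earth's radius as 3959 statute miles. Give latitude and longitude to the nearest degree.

Convert each endpoint to a unit vector on the sphere (x = cos φ cos λ, y = cos φ sin λ, z = sin φ).
The central angle between the endpoints is δ = arccos(p₁·p₂) ≈ 0.806 rad (46.2°). The total great-circle distance is δ·R ≈ 0.806 × 3959 ≈ 3190 mi, so the target fraction is f = 1400/3190 ≈ 0.439.
Interpolate at f ≈ 0.439 with slerp weights a = sin((1−f)δ)/sin δ ≈ 0.606, b = sin(fδ)/sin δ ≈ 0.480.
p = a·p₁ + b·p₂ ≈ (-0.376, -0.168, -0.911); φ = arcsin(p_z) ≈ -65.65°, λ = atan2(p_y, p_x) ≈ -155.94°.

≈ 66°S, 156°W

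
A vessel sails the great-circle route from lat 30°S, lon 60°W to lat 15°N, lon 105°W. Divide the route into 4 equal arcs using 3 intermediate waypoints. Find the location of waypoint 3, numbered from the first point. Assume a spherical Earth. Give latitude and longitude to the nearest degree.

Convert each endpoint to a unit vector on the sphere (x = cos φ cos λ, y = cos φ sin λ, z = sin φ).
The central angle between the endpoints is δ = arccos(p₁·p₂) ≈ 1.090 rad (62.5°).
Interpolate at f = 3/4 with slerp weights a = sin((1−f)δ)/sin δ ≈ 0.304, b = sin(fδ)/sin δ ≈ 0.823.
p = a·p₁ + b·p₂ ≈ (-0.074, -0.995, 0.061); φ = arcsin(p_z) ≈ 3.51°, λ = atan2(p_y, p_x) ≈ -94.26°.

≈ lat 4°N, lon 94°W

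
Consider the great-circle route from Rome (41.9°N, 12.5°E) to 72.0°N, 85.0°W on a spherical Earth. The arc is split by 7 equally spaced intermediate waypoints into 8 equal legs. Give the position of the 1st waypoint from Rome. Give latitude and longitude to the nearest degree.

Write both endpoints as unit vectors p₁, p₂ with components (cos φ cos λ, cos φ sin λ, sin φ).
The central angle between the endpoints is δ = arccos(p₁·p₂) ≈ 0.921 rad (52.8°).
Interpolate at f = 1/8 with slerp weights a = sin((1−f)δ)/sin δ ≈ 0.906, b = sin(fδ)/sin δ ≈ 0.144.
p = a·p₁ + b·p₂ ≈ (0.662, 0.102, 0.742); φ = arcsin(p_z) ≈ 47.93°, λ = atan2(p_y, p_x) ≈ 8.72°.

≈ 48°N, 9°E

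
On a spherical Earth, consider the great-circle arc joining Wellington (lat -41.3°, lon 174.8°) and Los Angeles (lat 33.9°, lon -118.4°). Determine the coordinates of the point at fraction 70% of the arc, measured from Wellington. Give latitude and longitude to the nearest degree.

≈ lat 11°, lon -139°

The haversine formula gives a central angle δ ≈ 1.694 rad (97.0°) between the endpoints.
Interpolate at f = 0.70 with slerp weights a = sin((1−f)δ)/sin δ ≈ 0.490, b = sin(fδ)/sin δ ≈ 0.934.
p = a·p₁ + b·p₂ ≈ (-0.735, -0.648, 0.197); φ = arcsin(p_z) ≈ 11.38°, λ = atan2(p_y, p_x) ≈ -138.60°.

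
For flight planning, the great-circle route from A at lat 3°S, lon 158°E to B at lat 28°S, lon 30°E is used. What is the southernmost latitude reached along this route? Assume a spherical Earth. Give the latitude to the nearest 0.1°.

≈ 35.7°S

The great circle lies in the plane with unit normal n̂ = (p₁ × p₂)/|p₁ × p₂|.
Here n̂_z ≈ -0.812; the vertex latitude is φ_max = arccos|n̂_z| ≈ 35.7°.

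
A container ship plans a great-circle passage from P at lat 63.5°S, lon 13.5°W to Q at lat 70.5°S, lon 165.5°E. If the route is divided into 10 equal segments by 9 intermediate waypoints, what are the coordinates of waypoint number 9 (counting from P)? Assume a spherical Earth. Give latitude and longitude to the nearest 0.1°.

Write both endpoints as unit vectors p₁, p₂ with components (cos φ cos λ, cos φ sin λ, sin φ).
The central angle between the endpoints is δ = arccos(p₁·p₂) ≈ 0.803 rad (46.0°).
Interpolate at f = 9/10 with slerp weights a = sin((1−f)δ)/sin δ ≈ 0.111, b = sin(fδ)/sin δ ≈ 0.919.
p = a·p₁ + b·p₂ ≈ (-0.249, 0.065, -0.966); φ = arcsin(p_z) ≈ -75.10°, λ = atan2(p_y, p_x) ≈ 165.31°.

≈ lat 75.1°S, lon 165.3°E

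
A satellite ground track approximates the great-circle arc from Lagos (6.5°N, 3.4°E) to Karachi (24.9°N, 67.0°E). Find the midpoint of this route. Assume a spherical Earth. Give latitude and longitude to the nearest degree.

Write both endpoints as unit vectors p₁, p₂ with components (cos φ cos λ, cos φ sin λ, sin φ).
The central angle between the endpoints is δ = arccos(p₁·p₂) ≈ 1.106 rad (63.4°).
Interpolate at f = 1/2 with slerp weights a = sin((1−f)δ)/sin δ ≈ 0.588, b = sin(fδ)/sin δ ≈ 0.588.
p = a·p₁ + b·p₂ ≈ (0.791, 0.525, 0.314); φ = arcsin(p_z) ≈ 18.29°, λ = atan2(p_y, p_x) ≈ 33.58°.

≈ 18°N, 34°E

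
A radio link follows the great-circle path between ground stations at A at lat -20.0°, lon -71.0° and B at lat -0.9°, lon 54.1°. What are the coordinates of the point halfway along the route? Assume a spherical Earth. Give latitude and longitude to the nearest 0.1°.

≈ lat -21.8°, lon -5.0°

The haversine formula gives a central angle δ ≈ 2.135 rad (122.3°) between the endpoints.
Interpolate at f = 1/2 with slerp weights a = sin((1−f)δ)/sin δ ≈ 1.037, b = sin(fδ)/sin δ ≈ 1.037.
p = a·p₁ + b·p₂ ≈ (0.925, -0.081, -0.371); φ = arcsin(p_z) ≈ -21.77°, λ = atan2(p_y, p_x) ≈ -5.03°.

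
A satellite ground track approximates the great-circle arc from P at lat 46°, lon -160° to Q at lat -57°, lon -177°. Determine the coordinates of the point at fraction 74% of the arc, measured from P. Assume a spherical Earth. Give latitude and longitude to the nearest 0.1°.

≈ lat -30.3°, lon -170.7°

Write both endpoints as unit vectors p₁, p₂ with components (cos φ cos λ, cos φ sin λ, sin φ).
The central angle between the endpoints is δ = arccos(p₁·p₂) ≈ 1.815 rad (104.0°).
Interpolate at f = 0.74 with slerp weights a = sin((1−f)δ)/sin δ ≈ 0.468, b = sin(fδ)/sin δ ≈ 1.004.
p = a·p₁ + b·p₂ ≈ (-0.852, -0.140, -0.505); φ = arcsin(p_z) ≈ -30.33°, λ = atan2(p_y, p_x) ≈ -170.67°.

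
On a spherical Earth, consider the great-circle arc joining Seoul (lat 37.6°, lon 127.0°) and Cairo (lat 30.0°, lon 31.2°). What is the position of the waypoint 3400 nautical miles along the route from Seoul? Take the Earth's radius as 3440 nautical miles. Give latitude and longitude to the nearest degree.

From cos δ = sin φ₁ sin φ₂ + cos φ₁ cos φ₂ cos Δλ, the central angle is δ ≈ 1.333 rad (76.4°). The total great-circle distance is δ·R ≈ 1.333 × 3440 ≈ 4585 nmi, so the target fraction is f = 3400/4585 ≈ 0.742.
Interpolate at f ≈ 0.742 with slerp weights a = sin((1−f)δ)/sin δ ≈ 0.347, b = sin(fδ)/sin δ ≈ 0.859.
p = a·p₁ + b·p₂ ≈ (0.471, 0.605, 0.642); φ = arcsin(p_z) ≈ 39.92°, λ = atan2(p_y, p_x) ≈ 52.12°.

≈ lat 40°, lon 52°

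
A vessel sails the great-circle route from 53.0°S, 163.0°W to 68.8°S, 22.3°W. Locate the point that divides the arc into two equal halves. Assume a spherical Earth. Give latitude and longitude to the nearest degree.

Convert each endpoint to a unit vector on the sphere (x = cos φ cos λ, y = cos φ sin λ, z = sin φ).
The central angle between the endpoints is δ = arccos(p₁·p₂) ≈ 0.957 rad (54.8°).
Interpolate at f = 1/2 with slerp weights a = sin((1−f)δ)/sin δ ≈ 0.563, b = sin(fδ)/sin δ ≈ 0.563.
p = a·p₁ + b·p₂ ≈ (-0.136, -0.176, -0.975); φ = arcsin(p_z) ≈ -77.14°, λ = atan2(p_y, p_x) ≈ -127.57°.

≈ 77°S, 128°W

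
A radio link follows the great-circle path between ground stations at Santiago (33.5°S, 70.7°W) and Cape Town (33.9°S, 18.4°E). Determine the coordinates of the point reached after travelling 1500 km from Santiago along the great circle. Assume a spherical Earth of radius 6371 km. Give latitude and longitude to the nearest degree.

From cos δ = sin φ₁ sin φ₂ + cos φ₁ cos φ₂ cos Δλ, the central angle is δ ≈ 1.246 rad (71.4°). The total great-circle distance is δ·R ≈ 1.246 × 6371 ≈ 7941 km, so the target fraction is f = 1500/7941 ≈ 0.189.
Interpolate at f ≈ 0.189 with slerp weights a = sin((1−f)δ)/sin δ ≈ 0.894, b = sin(fδ)/sin δ ≈ 0.246.
p = a·p₁ + b·p₂ ≈ (0.440, -0.639, -0.631); φ = arcsin(p_z) ≈ -39.10°, λ = atan2(p_y, p_x) ≈ -55.44°.

≈ (39°S, 55°W)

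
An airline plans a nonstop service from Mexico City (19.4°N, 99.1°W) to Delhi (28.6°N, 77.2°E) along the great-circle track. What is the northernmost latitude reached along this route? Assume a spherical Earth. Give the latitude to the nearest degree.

The great circle lies in the plane with unit normal n̂ = (p₁ × p₂)/|p₁ × p₂|.
Here n̂_z ≈ +0.072; the vertex latitude is φ_max = arccos|n̂_z| ≈ 85.9°.
Check via Clairaut: cos φ_max = |cos φ₁| · sin C = cos(19.4°)·sin(4.4°) ≈ 0.072, again giving ≈ 85.9°.

≈ 86°N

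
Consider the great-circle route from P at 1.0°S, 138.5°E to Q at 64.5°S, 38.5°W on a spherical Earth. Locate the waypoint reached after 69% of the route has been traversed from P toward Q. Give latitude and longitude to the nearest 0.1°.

≈ 79.9°S, 130.6°E

Convert each endpoint to a unit vector on the sphere (x = cos φ cos λ, y = cos φ sin λ, z = sin φ).
The central angle between the endpoints is δ = arccos(p₁·p₂) ≈ 1.998 rad (114.5°).
Interpolate at f = 0.69 with slerp weights a = sin((1−f)δ)/sin δ ≈ 0.638, b = sin(fδ)/sin δ ≈ 1.078.
p = a·p₁ + b·p₂ ≈ (-0.114, 0.133, -0.984); φ = arcsin(p_z) ≈ -79.88°, λ = atan2(p_y, p_x) ≈ 130.55°.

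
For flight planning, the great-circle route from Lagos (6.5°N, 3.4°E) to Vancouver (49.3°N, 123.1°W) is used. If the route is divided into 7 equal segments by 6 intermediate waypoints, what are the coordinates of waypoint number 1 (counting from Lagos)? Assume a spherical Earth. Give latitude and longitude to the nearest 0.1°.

From cos δ = sin φ₁ sin φ₂ + cos φ₁ cos φ₂ cos Δλ, the central angle is δ ≈ 1.875 rad (107.4°).
Interpolate at f = 1/7 with slerp weights a = sin((1−f)δ)/sin δ ≈ 1.047, b = sin(fδ)/sin δ ≈ 0.277.
p = a·p₁ + b·p₂ ≈ (0.940, -0.090, 0.329); φ = arcsin(p_z) ≈ 19.20°, λ = atan2(p_y, p_x) ≈ -5.46°.

≈ (19.2°N, 5.5°W)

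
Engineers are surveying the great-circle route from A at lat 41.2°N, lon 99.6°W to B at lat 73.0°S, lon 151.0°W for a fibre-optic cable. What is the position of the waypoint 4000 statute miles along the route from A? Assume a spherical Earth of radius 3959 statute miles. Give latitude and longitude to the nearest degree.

≈ lat 15°S, lon 113°W

Convert each endpoint to a unit vector on the sphere (x = cos φ cos λ, y = cos φ sin λ, z = sin φ).
The central angle between the endpoints is δ = arccos(p₁·p₂) ≈ 2.086 rad (119.5°). The total great-circle distance is δ·R ≈ 2.086 × 3959 ≈ 8258 mi, so the target fraction is f = 4000/8258 ≈ 0.484.
Interpolate at f ≈ 0.484 with slerp weights a = sin((1−f)δ)/sin δ ≈ 1.011, b = sin(fδ)/sin δ ≈ 0.973.
p = a·p₁ + b·p₂ ≈ (-0.376, -0.888, -0.265); φ = arcsin(p_z) ≈ -15.36°, λ = atan2(p_y, p_x) ≈ -112.93°.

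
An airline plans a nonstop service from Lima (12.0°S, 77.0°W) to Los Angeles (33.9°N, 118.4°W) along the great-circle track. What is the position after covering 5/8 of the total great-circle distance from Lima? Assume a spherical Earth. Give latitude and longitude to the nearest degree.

≈ 17°N, 101°W

The haversine formula gives a central angle δ ≈ 1.055 rad (60.5°) between the endpoints.
Interpolate at f = 5/8 with slerp weights a = sin((1−f)δ)/sin δ ≈ 0.443, b = sin(fδ)/sin δ ≈ 0.704.
p = a·p₁ + b·p₂ ≈ (-0.181, -0.936, 0.301); φ = arcsin(p_z) ≈ 17.50°, λ = atan2(p_y, p_x) ≈ -100.91°.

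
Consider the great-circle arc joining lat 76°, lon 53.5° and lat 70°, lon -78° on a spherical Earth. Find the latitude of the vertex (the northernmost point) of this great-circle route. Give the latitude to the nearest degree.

The great circle lies in the plane with unit normal n̂ = (p₁ × p₂)/|p₁ × p₂|.
Here n̂_z ≈ -0.120; the vertex latitude is φ_max = arccos|n̂_z| ≈ 83.1°.

≈ 83°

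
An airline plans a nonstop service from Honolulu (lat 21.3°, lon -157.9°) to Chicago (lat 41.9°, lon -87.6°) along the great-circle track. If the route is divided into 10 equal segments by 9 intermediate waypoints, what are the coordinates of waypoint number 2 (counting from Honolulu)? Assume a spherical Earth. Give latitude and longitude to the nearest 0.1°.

≈ lat 28.4°, lon -146.8°

Convert each endpoint to a unit vector on the sphere (x = cos φ cos λ, y = cos φ sin λ, z = sin φ).
The central angle between the endpoints is δ = arccos(p₁·p₂) ≈ 1.074 rad (61.6°).
Interpolate at f = 2/10 with slerp weights a = sin((1−f)δ)/sin δ ≈ 0.861, b = sin(fδ)/sin δ ≈ 0.242.
p = a·p₁ + b·p₂ ≈ (-0.736, -0.482, 0.475); φ = arcsin(p_z) ≈ 28.35°, λ = atan2(p_y, p_x) ≈ -146.77°.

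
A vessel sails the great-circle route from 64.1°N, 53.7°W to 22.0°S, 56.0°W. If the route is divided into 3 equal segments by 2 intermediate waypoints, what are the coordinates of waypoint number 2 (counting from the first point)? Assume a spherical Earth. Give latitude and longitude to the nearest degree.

Write both endpoints as unit vectors p₁, p₂ with components (cos φ cos λ, cos φ sin λ, sin φ).
The central angle between the endpoints is δ = arccos(p₁·p₂) ≈ 1.503 rad (86.1°).
Interpolate at f = 2/3 with slerp weights a = sin((1−f)δ)/sin δ ≈ 0.481, b = sin(fδ)/sin δ ≈ 0.845.
p = a·p₁ + b·p₂ ≈ (0.562, -0.819, 0.117); φ = arcsin(p_z) ≈ 6.70°, λ = atan2(p_y, p_x) ≈ -55.51°.

≈ 7°N, 56°W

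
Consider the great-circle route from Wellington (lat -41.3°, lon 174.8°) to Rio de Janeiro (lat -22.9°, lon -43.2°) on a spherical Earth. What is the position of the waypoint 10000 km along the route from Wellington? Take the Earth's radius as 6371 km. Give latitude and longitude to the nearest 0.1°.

≈ lat -37.3°, lon -53.3°

Write both endpoints as unit vectors p₁, p₂ with components (cos φ cos λ, cos φ sin λ, sin φ).
The central angle between the endpoints is δ = arccos(p₁·p₂) ≈ 1.863 rad (106.8°). The total great-circle distance is δ·R ≈ 1.863 × 6371 ≈ 11872 km, so the target fraction is f = 10000/11872 ≈ 0.842.
Interpolate at f ≈ 0.842 with slerp weights a = sin((1−f)δ)/sin δ ≈ 0.303, b = sin(fδ)/sin δ ≈ 1.044.
p = a·p₁ + b·p₂ ≈ (0.475, -0.638, -0.606); φ = arcsin(p_z) ≈ -37.31°, λ = atan2(p_y, p_x) ≈ -53.33°.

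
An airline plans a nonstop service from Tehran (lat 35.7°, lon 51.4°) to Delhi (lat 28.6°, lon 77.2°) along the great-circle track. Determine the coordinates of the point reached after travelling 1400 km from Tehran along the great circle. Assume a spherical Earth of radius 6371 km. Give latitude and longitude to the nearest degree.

From cos δ = sin φ₁ sin φ₂ + cos φ₁ cos φ₂ cos Δλ, the central angle is δ ≈ 0.399 rad (22.9°). The total great-circle distance is δ·R ≈ 0.399 × 6371 ≈ 2545 km, so the target fraction is f = 1400/2545 ≈ 0.550.
Interpolate at f ≈ 0.550 with slerp weights a = sin((1−f)δ)/sin δ ≈ 0.460, b = sin(fδ)/sin δ ≈ 0.560.
p = a·p₁ + b·p₂ ≈ (0.342, 0.772, 0.536); φ = arcsin(p_z) ≈ 32.45°, λ = atan2(p_y, p_x) ≈ 66.10°.

≈ lat 32°, lon 66°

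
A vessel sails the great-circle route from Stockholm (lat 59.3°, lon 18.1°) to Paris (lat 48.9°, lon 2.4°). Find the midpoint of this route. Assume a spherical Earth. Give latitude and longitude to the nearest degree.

Write both endpoints as unit vectors p₁, p₂ with components (cos φ cos λ, cos φ sin λ, sin φ).
The central angle between the endpoints is δ = arccos(p₁·p₂) ≈ 0.241 rad (13.8°).
Interpolate at f = 1/2 with slerp weights a = sin((1−f)δ)/sin δ ≈ 0.504, b = sin(fδ)/sin δ ≈ 0.504.
p = a·p₁ + b·p₂ ≈ (0.575, 0.094, 0.813); φ = arcsin(p_z) ≈ 54.35°, λ = atan2(p_y, p_x) ≈ 9.26°.

≈ lat 54°, lon 9°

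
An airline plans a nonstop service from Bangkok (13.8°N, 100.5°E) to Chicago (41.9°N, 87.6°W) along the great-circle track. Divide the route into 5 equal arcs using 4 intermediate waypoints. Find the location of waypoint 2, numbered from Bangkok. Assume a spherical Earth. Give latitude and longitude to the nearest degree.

≈ (63°N, 113°E)

Convert each endpoint to a unit vector on the sphere (x = cos φ cos λ, y = cos φ sin λ, z = sin φ).
The central angle between the endpoints is δ = arccos(p₁·p₂) ≈ 2.161 rad (123.8°).
Interpolate at f = 2/5 with slerp weights a = sin((1−f)δ)/sin δ ≈ 1.158, b = sin(fδ)/sin δ ≈ 0.915.
p = a·p₁ + b·p₂ ≈ (-0.176, 0.425, 0.888); φ = arcsin(p_z) ≈ 62.58°, λ = atan2(p_y, p_x) ≈ 112.53°.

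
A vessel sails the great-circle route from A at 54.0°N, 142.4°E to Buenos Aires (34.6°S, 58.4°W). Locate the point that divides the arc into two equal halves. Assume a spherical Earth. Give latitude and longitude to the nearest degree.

Write both endpoints as unit vectors p₁, p₂ with components (cos φ cos λ, cos φ sin λ, sin φ).
The central angle between the endpoints is δ = arccos(p₁·p₂) ≈ 2.718 rad (155.7°).
Interpolate at f = 1/2 with slerp weights a = sin((1−f)δ)/sin δ ≈ 2.379, b = sin(fδ)/sin δ ≈ 2.379.
p = a·p₁ + b·p₂ ≈ (-0.082, -0.815, 0.574); φ = arcsin(p_z) ≈ 35.02°, λ = atan2(p_y, p_x) ≈ -95.73°.

≈ 35°N, 96°W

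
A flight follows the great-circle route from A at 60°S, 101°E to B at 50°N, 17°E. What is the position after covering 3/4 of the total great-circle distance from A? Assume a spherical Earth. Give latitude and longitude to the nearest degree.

≈ 23°N, 39°E

Convert each endpoint to a unit vector on the sphere (x = cos φ cos λ, y = cos φ sin λ, z = sin φ).
The central angle between the endpoints is δ = arccos(p₁·p₂) ≈ 2.252 rad (129.0°).
Interpolate at f = 3/4 with slerp weights a = sin((1−f)δ)/sin δ ≈ 0.687, b = sin(fδ)/sin δ ≈ 1.278.
p = a·p₁ + b·p₂ ≈ (0.720, 0.578, 0.384); φ = arcsin(p_z) ≈ 22.60°, λ = atan2(p_y, p_x) ≈ 38.72°.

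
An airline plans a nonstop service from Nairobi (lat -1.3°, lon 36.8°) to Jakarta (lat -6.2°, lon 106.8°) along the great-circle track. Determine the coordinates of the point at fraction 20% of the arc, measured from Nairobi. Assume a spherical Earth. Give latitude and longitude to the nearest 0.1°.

≈ lat -2.7°, lon 50.7°

Convert each endpoint to a unit vector on the sphere (x = cos φ cos λ, y = cos φ sin λ, z = sin φ).
The central angle between the endpoints is δ = arccos(p₁·p₂) ≈ 1.221 rad (70.0°).
Interpolate at f = 0.20 with slerp weights a = sin((1−f)δ)/sin δ ≈ 0.882, b = sin(fδ)/sin δ ≈ 0.257.
p = a·p₁ + b·p₂ ≈ (0.632, 0.773, -0.048); φ = arcsin(p_z) ≈ -2.74°, λ = atan2(p_y, p_x) ≈ 50.73°.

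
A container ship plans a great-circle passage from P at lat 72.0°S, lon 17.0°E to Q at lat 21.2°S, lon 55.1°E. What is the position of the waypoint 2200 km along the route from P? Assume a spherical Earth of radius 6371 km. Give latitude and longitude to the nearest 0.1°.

≈ lat 55.1°S, lon 41.5°E

The haversine formula gives a central angle δ ≈ 0.964 rad (55.2°) between the endpoints. The total great-circle distance is δ·R ≈ 0.964 × 6371 ≈ 6138 km, so the target fraction is f = 2200/6138 ≈ 0.358.
Interpolate at f ≈ 0.358 with slerp weights a = sin((1−f)δ)/sin δ ≈ 0.706, b = sin(fδ)/sin δ ≈ 0.412.
p = a·p₁ + b·p₂ ≈ (0.428, 0.379, -0.820); φ = arcsin(p_z) ≈ -55.11°, λ = atan2(p_y, p_x) ≈ 41.49°.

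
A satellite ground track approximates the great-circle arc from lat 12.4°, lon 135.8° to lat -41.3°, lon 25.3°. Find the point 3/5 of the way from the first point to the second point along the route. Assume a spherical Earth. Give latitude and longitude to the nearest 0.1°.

≈ lat -30.1°, lon 80.5°

Convert each endpoint to a unit vector on the sphere (x = cos φ cos λ, y = cos φ sin λ, z = sin φ).
The central angle between the endpoints is δ = arccos(p₁·p₂) ≈ 1.981 rad (113.5°).
Interpolate at f = 3/5 with slerp weights a = sin((1−f)δ)/sin δ ≈ 0.776, b = sin(fδ)/sin δ ≈ 1.012.
p = a·p₁ + b·p₂ ≈ (0.144, 0.853, -0.501); φ = arcsin(p_z) ≈ -30.07°, λ = atan2(p_y, p_x) ≈ 80.45°.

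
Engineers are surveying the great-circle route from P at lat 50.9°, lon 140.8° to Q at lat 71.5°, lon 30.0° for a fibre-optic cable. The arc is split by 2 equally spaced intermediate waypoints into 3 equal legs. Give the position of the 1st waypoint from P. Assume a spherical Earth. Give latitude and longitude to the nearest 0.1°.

≈ lat 65.0°, lon 125.7°

Write both endpoints as unit vectors p₁, p₂ with components (cos φ cos λ, cos φ sin λ, sin φ).
The central angle between the endpoints is δ = arccos(p₁·p₂) ≈ 0.843 rad (48.3°).
Interpolate at f = 1/3 with slerp weights a = sin((1−f)δ)/sin δ ≈ 0.714, b = sin(fδ)/sin δ ≈ 0.371.
p = a·p₁ + b·p₂ ≈ (-0.247, 0.343, 0.906); φ = arcsin(p_z) ≈ 64.98°, λ = atan2(p_y, p_x) ≈ 125.70°.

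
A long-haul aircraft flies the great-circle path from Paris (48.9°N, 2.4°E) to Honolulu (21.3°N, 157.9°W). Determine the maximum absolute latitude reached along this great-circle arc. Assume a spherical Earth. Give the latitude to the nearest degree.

The great circle lies in the plane with unit normal n̂ = (p₁ × p₂)/|p₁ × p₂|.
Here n̂_z ≈ -0.217; the vertex latitude is φ_max = arccos|n̂_z| ≈ 77.5°.
Check via Clairaut: cos φ_max = |cos φ₁| · sin C = cos(48.9°)·sin(19.2°) ≈ 0.217, again giving ≈ 77.5°.

≈ 77°N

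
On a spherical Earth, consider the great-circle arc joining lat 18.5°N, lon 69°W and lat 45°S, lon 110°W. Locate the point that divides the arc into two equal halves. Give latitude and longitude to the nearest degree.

The haversine formula gives a central angle δ ≈ 1.285 rad (73.6°) between the endpoints.
Interpolate at f = 1/2 with slerp weights a = sin((1−f)δ)/sin δ ≈ 0.625, b = sin(fδ)/sin δ ≈ 0.625.
p = a·p₁ + b·p₂ ≈ (0.061, -0.968, -0.243); φ = arcsin(p_z) ≈ -14.09°, λ = atan2(p_y, p_x) ≈ -86.38°.

≈ lat 14°S, lon 86°W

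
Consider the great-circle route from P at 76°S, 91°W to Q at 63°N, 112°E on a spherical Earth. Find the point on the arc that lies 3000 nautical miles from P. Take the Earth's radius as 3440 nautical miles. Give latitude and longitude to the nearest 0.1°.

≈ 49.4°S, 142.5°E

Write both endpoints as unit vectors p₁, p₂ with components (cos φ cos λ, cos φ sin λ, sin φ).
The central angle between the endpoints is δ = arccos(p₁·p₂) ≈ 2.879 rad (164.9°). The total great-circle distance is δ·R ≈ 2.879 × 3440 ≈ 9903 nmi, so the target fraction is f = 3000/9903 ≈ 0.303.
Interpolate at f ≈ 0.303 with slerp weights a = sin((1−f)δ)/sin δ ≈ 3.488, b = sin(fδ)/sin δ ≈ 2.946.
p = a·p₁ + b·p₂ ≈ (-0.516, 0.396, -0.759); φ = arcsin(p_z) ≈ -49.42°, λ = atan2(p_y, p_x) ≈ 142.46°.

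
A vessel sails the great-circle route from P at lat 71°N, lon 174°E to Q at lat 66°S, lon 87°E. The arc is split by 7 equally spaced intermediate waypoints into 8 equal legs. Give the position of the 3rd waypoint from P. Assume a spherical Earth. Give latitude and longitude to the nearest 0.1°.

≈ lat 21.4°N, lon 129.6°E

From cos δ = sin φ₁ sin φ₂ + cos φ₁ cos φ₂ cos Δλ, the central angle is δ ≈ 2.600 rad (149.0°).
Interpolate at f = 3/8 with slerp weights a = sin((1−f)δ)/sin δ ≈ 1.937, b = sin(fδ)/sin δ ≈ 1.605.
p = a·p₁ + b·p₂ ≈ (-0.593, 0.718, 0.365); φ = arcsin(p_z) ≈ 21.39°, λ = atan2(p_y, p_x) ≈ 129.55°.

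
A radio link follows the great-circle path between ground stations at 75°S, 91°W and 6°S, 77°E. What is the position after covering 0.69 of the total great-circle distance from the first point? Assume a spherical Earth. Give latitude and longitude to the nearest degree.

Write both endpoints as unit vectors p₁, p₂ with components (cos φ cos λ, cos φ sin λ, sin φ).
The central angle between the endpoints is δ = arccos(p₁·p₂) ≈ 1.722 rad (98.7°).
Interpolate at f = 0.69 with slerp weights a = sin((1−f)δ)/sin δ ≈ 0.515, b = sin(fδ)/sin δ ≈ 0.938.
p = a·p₁ + b·p₂ ≈ (0.208, 0.776, -0.595); φ = arcsin(p_z) ≈ -36.54°, λ = atan2(p_y, p_x) ≈ 75.02°.

≈ 37°S, 75°E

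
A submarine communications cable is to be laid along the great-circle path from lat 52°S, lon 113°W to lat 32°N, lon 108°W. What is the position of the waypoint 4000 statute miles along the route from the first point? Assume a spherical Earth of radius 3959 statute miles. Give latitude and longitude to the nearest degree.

≈ lat 6°N, lon 109°W

Write both endpoints as unit vectors p₁, p₂ with components (cos φ cos λ, cos φ sin λ, sin φ).
The central angle between the endpoints is δ = arccos(p₁·p₂) ≈ 1.468 rad (84.1°). The total great-circle distance is δ·R ≈ 1.468 × 3959 ≈ 5812 mi, so the target fraction is f = 4000/5812 ≈ 0.688.
Interpolate at f ≈ 0.688 with slerp weights a = sin((1−f)δ)/sin δ ≈ 0.444, b = sin(fδ)/sin δ ≈ 0.852.
p = a·p₁ + b·p₂ ≈ (-0.330, -0.939, 0.101); φ = arcsin(p_z) ≈ 5.81°, λ = atan2(p_y, p_x) ≈ -109.37°.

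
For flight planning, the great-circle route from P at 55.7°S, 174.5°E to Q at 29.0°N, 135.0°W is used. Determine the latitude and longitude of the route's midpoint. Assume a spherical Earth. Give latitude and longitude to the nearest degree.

Convert each endpoint to a unit vector on the sphere (x = cos φ cos λ, y = cos φ sin λ, z = sin φ).
The central angle between the endpoints is δ = arccos(p₁·p₂) ≈ 1.658 rad (95.0°).
Interpolate at f = 1/2 with slerp weights a = sin((1−f)δ)/sin δ ≈ 0.740, b = sin(fδ)/sin δ ≈ 0.740.
p = a·p₁ + b·p₂ ≈ (-0.873, -0.418, -0.253); φ = arcsin(p_z) ≈ -14.63°, λ = atan2(p_y, p_x) ≈ -154.42°.

≈ 15°S, 154°W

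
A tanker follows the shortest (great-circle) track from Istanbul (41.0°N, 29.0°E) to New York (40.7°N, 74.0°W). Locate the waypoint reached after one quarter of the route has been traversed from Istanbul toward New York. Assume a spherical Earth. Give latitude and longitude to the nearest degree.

Convert each endpoint to a unit vector on the sphere (x = cos φ cos λ, y = cos φ sin λ, z = sin φ).
The central angle between the endpoints is δ = arccos(p₁·p₂) ≈ 1.267 rad (72.6°).
Interpolate at f = 1/4 with slerp weights a = sin((1−f)δ)/sin δ ≈ 0.853, b = sin(fδ)/sin δ ≈ 0.326.
p = a·p₁ + b·p₂ ≈ (0.631, 0.074, 0.772); φ = arcsin(p_z) ≈ 50.55°, λ = atan2(p_y, p_x) ≈ 6.69°.

≈ 51°N, 7°E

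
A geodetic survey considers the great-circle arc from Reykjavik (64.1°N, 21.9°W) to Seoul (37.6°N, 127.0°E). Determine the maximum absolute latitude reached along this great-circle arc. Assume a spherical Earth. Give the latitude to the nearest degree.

≈ 79°N

The great circle lies in the plane with unit normal n̂ = (p₁ × p₂)/|p₁ × p₂|.
Here n̂_z ≈ +0.185; the vertex latitude is φ_max = arccos|n̂_z| ≈ 79.4°.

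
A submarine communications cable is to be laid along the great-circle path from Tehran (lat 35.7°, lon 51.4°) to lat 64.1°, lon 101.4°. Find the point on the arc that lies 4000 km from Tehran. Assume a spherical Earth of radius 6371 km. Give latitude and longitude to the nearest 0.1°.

The haversine formula gives a central angle δ ≈ 0.718 rad (41.2°) between the endpoints. The total great-circle distance is δ·R ≈ 0.718 × 6371 ≈ 4576 km, so the target fraction is f = 4000/4576 ≈ 0.874.
Interpolate at f ≈ 0.874 with slerp weights a = sin((1−f)δ)/sin δ ≈ 0.137, b = sin(fδ)/sin δ ≈ 0.893.
p = a·p₁ + b·p₂ ≈ (-0.008, 0.469, 0.883); φ = arcsin(p_z) ≈ 62.01°, λ = atan2(p_y, p_x) ≈ 90.92°.

≈ lat 62.0°, lon 90.9°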